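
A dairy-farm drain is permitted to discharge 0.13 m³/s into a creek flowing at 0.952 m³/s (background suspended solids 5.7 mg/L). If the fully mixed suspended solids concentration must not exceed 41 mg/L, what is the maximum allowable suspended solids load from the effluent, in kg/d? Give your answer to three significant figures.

Mass balance at the limit: 0.9520·5.700 + 0.1300·Cₑ = 1.082·41 → Cₑ = 299.5 mg/L.
Load = 0.1300 m³/s × 299.5 g/m³ × 86 400 s/d = 3364 kg/d.

3360 kg/d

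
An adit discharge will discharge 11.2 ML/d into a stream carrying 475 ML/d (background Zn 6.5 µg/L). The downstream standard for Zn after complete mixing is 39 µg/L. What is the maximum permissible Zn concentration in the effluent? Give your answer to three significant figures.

1420 µg/L

At the limit, (Qr·Cr + Qe·Cₑ)/(Qr + Qe) = 39:
Cₑ = (486.2·39 − 475.0·6.500) / 11.20 = 1417 µg/L.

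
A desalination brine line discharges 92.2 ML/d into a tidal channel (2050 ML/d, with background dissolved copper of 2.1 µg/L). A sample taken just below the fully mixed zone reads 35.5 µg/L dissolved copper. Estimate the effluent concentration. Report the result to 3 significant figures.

778 µg/L

Mass balance: 2050·2.100 + 92.20·Cₑ = 2142·35.50
→ Cₑ = (2142·35.50 − 2050·2.100) / 92.20 = 778.1 µg/L.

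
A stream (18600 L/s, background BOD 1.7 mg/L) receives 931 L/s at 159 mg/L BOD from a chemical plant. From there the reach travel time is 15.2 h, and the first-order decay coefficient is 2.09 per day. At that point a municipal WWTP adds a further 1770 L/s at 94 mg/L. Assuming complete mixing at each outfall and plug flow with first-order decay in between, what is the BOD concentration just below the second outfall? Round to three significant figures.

10.1 mg/L

After mixing, C = (18600·1.700 + 931.0·159.0) / 19530 = 179600/19530 = 9.198 mg/L; combined flow 19530 L/s.
After decay, C = 9.198 × e^(−kt) = 9.198 × 0.2662 = 2.448 mg/L.
At the second outfall, C = (19530·2.448 + 1770·94.00) / (19530 + 1770) = 10.06 mg/L.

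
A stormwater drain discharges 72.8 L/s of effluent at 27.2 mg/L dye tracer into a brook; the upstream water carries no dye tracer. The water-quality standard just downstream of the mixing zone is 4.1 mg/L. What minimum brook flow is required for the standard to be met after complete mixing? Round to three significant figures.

Set C_mix = 4.1: (Q·0 + 72.80·27.20) / (Q + 72.80) = 4.1
→ Q = 72.80·(27.20 − 4.1)/(4.1 − 0) = 410.2 L/s.

410 L/s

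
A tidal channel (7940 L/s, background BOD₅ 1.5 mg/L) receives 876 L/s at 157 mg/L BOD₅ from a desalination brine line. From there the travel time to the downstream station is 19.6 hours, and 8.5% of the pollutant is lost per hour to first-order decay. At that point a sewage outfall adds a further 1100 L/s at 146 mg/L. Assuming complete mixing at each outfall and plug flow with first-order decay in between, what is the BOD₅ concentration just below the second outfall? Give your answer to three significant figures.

18.8 mg/L

Mass balance: C = (7940·1.500 + 876.0·157.0) / 8816 = 149400/8816 = 16.95 mg/L; combined flow 8816 L/s.
8.5%/h lost → k = −ln(1 − 0.085) = 0.08883 h⁻¹.
Applying C = C₀e^(−kt): 16.95 × 0.1753 = 2.972 mg/L.
At the second outfall, C = (8816·2.972 + 1100·146.0) / (8816 + 1100) = 18.84 mg/L.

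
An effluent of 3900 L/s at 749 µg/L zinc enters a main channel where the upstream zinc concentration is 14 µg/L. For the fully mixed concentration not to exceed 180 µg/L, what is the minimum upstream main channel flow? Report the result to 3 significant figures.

13400 L/s

Set C_mix = 180: (Q·14.00 + 3900·749.0) / (Q + 3900) = 180
→ Q = 3900·(749.0 − 180)/(180 − 14.00) = 13370 L/s.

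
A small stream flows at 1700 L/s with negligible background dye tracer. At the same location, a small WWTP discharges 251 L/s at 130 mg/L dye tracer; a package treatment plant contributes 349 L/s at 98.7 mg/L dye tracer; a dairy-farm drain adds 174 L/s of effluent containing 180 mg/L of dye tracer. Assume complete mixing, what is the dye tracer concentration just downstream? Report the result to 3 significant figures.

39.8 mg/L

Conservation of mass: C = (1700·0 + 251.0·130.0 + 349.0·98.70 + 174.0·180.0) / 2474 = 98400/2474 = 39.77 mg/L.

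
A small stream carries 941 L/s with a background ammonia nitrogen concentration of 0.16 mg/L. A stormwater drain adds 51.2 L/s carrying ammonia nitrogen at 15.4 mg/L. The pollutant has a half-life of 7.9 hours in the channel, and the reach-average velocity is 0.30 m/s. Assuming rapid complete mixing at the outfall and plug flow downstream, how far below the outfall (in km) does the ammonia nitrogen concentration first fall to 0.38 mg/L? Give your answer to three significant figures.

11.2 km

Flow-weighted average: C = (941.0·0.1600 + 51.20·15.40) / 992.2 = 939.0/992.2 = 0.9464 mg/L.
Half-life 7.9 h → k = ln 2 / 7.9 = 0.08774 h⁻¹ = 2.106 d⁻¹.
Set 0.9464·exp(−k·t) = 0.38 → t = ln(0.9464/0.38)/k = 37440 s = 10.40 h.
Distance = v·t = 0.30·37440 = 11230 m = 11.23 km.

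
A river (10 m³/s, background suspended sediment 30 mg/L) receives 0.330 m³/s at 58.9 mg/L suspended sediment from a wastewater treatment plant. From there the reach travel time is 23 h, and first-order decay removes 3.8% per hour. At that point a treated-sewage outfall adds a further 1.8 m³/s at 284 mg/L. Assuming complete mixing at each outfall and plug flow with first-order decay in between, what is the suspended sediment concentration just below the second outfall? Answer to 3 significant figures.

52.9 mg/L

Conservation of mass: C = (10.00·30.00 + 0.3300·58.90) / 10.33 = 319.4/10.33 = 30.92 mg/L; combined flow 10.33 m³/s.
3.8%/h lost → k = −ln(1 − 0.038) = 0.03874 h⁻¹.
Applying C = C₀e^(−kt): 30.92 × 0.4102 = 12.69 mg/L.
At the second outfall, C = (10.33·12.69 + 1.800·284.0) / (10.33 + 1.800) = 52.95 mg/L.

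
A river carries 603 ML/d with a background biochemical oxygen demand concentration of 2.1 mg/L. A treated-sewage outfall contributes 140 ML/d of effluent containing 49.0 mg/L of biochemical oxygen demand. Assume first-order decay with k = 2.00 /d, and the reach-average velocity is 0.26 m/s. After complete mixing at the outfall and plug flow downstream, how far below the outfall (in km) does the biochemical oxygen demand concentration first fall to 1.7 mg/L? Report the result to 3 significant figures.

Flow-weighted average: C = (603.0·2.100 + 140.0·49.00) / 743.0 = 8126/743.0 = 10.94 mg/L.
Set 10.94·exp(−k·t) = 1.7 → t = ln(10.94/1.7)/k = 80420 s = 22.34 h.
Distance = v·t = 0.26·80420 = 20910 m = 20.91 km.

20.9 km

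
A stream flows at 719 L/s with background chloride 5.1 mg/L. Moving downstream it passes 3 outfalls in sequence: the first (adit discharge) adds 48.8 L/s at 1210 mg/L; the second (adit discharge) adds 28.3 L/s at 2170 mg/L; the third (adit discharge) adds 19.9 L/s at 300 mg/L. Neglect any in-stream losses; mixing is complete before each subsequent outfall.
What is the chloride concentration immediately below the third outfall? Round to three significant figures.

Outfall 1: combined Q = 767.8 L/s; C = (719.0·5.100 + 48.80·1210)/767.8 = 81.68 mg/L.
Outfall 2: combined Q = 796.1 L/s; C = (767.8·81.68 + 28.30·2170)/796.1 = 155.9 mg/L.
Outfall 3: combined Q = 816.0 L/s; C = (796.1·155.9 + 19.90·300.0)/816.0 = 159.4 mg/L.

159 mg/L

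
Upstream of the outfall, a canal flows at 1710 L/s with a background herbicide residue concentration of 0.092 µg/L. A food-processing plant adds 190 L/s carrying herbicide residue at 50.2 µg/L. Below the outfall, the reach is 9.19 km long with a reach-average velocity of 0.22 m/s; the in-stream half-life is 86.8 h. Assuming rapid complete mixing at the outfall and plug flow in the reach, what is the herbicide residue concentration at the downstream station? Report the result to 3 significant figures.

4.65 µg/L

Conservation of mass: C = (1710·0.09200 + 190.0·50.20) / 1900 = 9695/1900 = 5.103 µg/L.
Travel time t = 9.19·1000 / 0.22 = 41770 s = 11.60 h.
Half-life 86.8 h → k = ln 2 / 86.8 = 0.007986 h⁻¹ = 0.1917 d⁻¹.
Decay over the reach: 5.103·exp(−kt) = 5.103·0.9115 = 4.651 µg/L.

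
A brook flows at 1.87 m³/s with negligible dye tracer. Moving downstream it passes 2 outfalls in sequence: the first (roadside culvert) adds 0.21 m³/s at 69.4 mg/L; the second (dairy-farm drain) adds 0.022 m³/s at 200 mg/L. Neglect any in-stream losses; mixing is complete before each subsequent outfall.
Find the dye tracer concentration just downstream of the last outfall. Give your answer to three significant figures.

9.03 mg/L

After outfall 1: Q = 1.870 + 0.2100 = 2.080 m³/s; C = (1.870·0 + 0.2100·69.40)/2.080 = 7.007 mg/L.
After outfall 2: Q = 2.080 + 0.02200 = 2.102 m³/s; C = (2.080·7.007 + 0.02200·200.0)/2.102 = 9.027 mg/L.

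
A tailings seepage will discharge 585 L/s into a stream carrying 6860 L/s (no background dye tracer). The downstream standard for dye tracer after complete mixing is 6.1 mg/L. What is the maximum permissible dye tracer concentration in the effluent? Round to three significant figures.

77.6 mg/L

At the limit, (Qr·Cr + Qe·Cₑ)/(Qr + Qe) = 6.1:
Cₑ = (7445·6.1 − 6860·0) / 585.0 = 77.63 mg/L.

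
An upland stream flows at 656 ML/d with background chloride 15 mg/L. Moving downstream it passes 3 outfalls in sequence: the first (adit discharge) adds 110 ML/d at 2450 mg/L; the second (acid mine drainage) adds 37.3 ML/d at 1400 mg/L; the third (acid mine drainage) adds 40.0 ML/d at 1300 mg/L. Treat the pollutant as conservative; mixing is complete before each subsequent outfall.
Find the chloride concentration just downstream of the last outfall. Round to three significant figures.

Below outfall 1: Q → 766.0 ML/d, C = (656.0·15.00 + 110.0·2450)/766.0 = 364.7 mg/L.
Below outfall 2: Q → 803.3 ML/d, C = (766.0·364.7 + 37.30·1400)/803.3 = 412.7 mg/L.
Below outfall 3: Q → 843.3 ML/d, C = (803.3·412.7 + 40.00·1300)/843.3 = 454.8 mg/L.

455 mg/L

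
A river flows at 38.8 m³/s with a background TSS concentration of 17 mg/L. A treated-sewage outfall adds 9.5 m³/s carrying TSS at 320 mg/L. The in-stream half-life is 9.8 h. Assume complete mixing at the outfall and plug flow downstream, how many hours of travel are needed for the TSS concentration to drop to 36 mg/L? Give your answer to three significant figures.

10.7 h

Conservation of mass: C = (38.80·17.00 + 9.500·320.0) / 48.30 = 3700/48.30 = 76.60 mg/L.
Half-life 9.8 h → k = ln 2 / 9.8 = 0.07073 h⁻¹ = 1.698 d⁻¹.
76.60·exp(−k·t) = 36 → t = ln(76.60/36)/k = 38430 s = 10.67 h.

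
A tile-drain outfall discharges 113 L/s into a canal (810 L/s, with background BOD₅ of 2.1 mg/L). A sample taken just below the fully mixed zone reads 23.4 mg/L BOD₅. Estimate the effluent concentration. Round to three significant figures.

Mass balance: 810.0·2.100 + 113.0·Cₑ = 923.0·23.40
→ Cₑ = (923.0·23.40 − 810.0·2.100) / 113.0 = 176.1 mg/L.

176 mg/L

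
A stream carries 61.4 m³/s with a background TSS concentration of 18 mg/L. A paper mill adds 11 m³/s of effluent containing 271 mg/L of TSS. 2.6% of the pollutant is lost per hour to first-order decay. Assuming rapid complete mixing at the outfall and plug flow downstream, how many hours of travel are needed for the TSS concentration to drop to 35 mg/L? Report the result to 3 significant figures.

Conservation of mass: C = (61.40·18.00 + 11.00·271.0) / 72.40 = 4086/72.40 = 56.44 mg/L.
2.6%/h lost → k = −ln(1 − 0.026) = 0.02634 h⁻¹.
56.44·exp(−k·t) = 35 → t = ln(56.44/35)/k = 65300 s = 18.14 h.

18.1 h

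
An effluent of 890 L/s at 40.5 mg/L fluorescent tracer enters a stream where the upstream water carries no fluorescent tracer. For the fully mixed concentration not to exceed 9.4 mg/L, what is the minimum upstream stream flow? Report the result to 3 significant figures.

2940 L/s

Set C_mix = 9.4: (Q·0 + 890.0·40.50) / (Q + 890.0) = 9.4
→ Q = 890.0·(40.50 − 9.4)/(9.4 − 0) = 2945 L/s.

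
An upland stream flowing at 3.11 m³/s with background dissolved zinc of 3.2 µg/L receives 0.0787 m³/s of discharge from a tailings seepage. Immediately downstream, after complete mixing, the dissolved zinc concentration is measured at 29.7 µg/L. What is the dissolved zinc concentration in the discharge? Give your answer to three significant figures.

1080 µg/L

Mass balance: 3.110·3.200 + 0.07870·Cₑ = 3.189·29.70
→ Cₑ = (3.189·29.70 − 3.110·3.200) / 0.07870 = 1077 µg/L.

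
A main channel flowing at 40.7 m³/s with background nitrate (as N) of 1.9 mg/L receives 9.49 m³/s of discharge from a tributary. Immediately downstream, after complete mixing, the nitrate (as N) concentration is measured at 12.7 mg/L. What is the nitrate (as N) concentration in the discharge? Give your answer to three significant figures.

Mass balance: 40.70·1.900 + 9.490·Cₑ = 50.19·12.70
→ Cₑ = (50.19·12.70 − 40.70·1.900) / 9.490 = 59.02 mg/L.

59.0 mg/L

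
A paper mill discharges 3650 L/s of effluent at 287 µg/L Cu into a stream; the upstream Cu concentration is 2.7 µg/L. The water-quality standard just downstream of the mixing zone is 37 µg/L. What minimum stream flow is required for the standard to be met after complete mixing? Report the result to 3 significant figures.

26600 L/s

Set C_mix = 37: (Q·2.700 + 3650·287.0) / (Q + 3650) = 37
→ Q = 3650·(287.0 − 37)/(37 − 2.700) = 26600 L/s.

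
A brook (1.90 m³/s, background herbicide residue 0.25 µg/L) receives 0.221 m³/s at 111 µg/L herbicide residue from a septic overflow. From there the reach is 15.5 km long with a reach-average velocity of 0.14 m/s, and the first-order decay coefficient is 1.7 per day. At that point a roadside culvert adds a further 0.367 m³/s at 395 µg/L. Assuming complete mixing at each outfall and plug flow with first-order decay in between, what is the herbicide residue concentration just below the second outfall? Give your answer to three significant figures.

59.4 µg/L

Mass balance: C = (1.900·0.2500 + 0.2210·111.0) / 2.121 = 25.01/2.121 = 11.79 µg/L; combined flow 2.121 m³/s.
Travel time t = 15.5·1000 / 0.14 = 110700 s = 30.75 h.
Decay over the reach: 11.79·exp(−kt) = 11.79·0.1132 = 1.335 µg/L.
At the second outfall, C = (2.121·1.335 + 0.3670·395.0) / (2.121 + 0.3670) = 59.40 µg/L.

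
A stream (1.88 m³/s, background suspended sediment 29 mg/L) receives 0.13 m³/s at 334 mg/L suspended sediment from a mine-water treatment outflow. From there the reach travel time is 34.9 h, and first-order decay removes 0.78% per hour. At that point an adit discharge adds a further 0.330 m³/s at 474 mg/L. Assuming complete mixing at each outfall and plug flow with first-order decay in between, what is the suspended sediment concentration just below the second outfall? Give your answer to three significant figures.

98.7 mg/L

After mixing, C = (1.880·29.00 + 0.1300·334.0) / 2.010 = 97.94/2.010 = 48.73 mg/L; combined flow 2.010 m³/s.
0.78%/h lost → k = −ln(1 − 0.0078) = 0.007831 h⁻¹.
First-order decay: C = 48.73·exp(−k·t) = 48.73·0.7609 = 37.07 mg/L.
At the second outfall, C = (2.010·37.07 + 0.3300·474.0) / (2.010 + 0.3300) = 98.69 mg/L.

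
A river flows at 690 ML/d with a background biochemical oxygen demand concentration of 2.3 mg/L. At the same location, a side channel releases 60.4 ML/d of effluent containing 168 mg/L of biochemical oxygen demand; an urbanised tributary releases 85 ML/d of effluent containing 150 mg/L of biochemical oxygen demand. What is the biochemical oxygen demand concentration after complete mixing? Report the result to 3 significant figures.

29.3 mg/L

Flow-weighted average: C = (690.0·2.300 + 60.40·168.0 + 85.00·150.0) / 835.4 = 24480/835.4 = 29.31 mg/L.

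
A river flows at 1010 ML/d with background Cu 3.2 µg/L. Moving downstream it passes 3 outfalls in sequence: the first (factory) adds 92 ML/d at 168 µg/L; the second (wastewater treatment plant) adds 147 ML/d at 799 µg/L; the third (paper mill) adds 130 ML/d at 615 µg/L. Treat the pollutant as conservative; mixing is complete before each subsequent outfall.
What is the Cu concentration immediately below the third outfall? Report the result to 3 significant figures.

Outfall 1: combined Q = 1102 ML/d; C = (1010·3.200 + 92.00·168.0)/1102 = 16.96 µg/L.
Outfall 2: combined Q = 1249 ML/d; C = (1102·16.96 + 147.0·799.0)/1249 = 109.0 µg/L.
Outfall 3: combined Q = 1379 ML/d; C = (1249·109.0 + 130.0·615.0)/1379 = 156.7 µg/L.

157 µg/L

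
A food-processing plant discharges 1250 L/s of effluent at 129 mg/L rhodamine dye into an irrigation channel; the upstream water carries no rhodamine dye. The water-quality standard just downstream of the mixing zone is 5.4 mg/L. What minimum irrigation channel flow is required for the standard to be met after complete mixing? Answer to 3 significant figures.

Set C_mix = 5.4: (Q·0 + 1250·129.0) / (Q + 1250) = 5.4
→ Q = 1250·(129.0 − 5.4)/(5.4 − 0) = 28610 L/s.

28600 L/s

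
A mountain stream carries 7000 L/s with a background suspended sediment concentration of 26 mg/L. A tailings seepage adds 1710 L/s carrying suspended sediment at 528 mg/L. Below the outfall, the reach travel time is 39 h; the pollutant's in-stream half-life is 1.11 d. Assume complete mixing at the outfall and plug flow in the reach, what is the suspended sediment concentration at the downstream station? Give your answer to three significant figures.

Flow-weighted average: C = (7000·26.00 + 1710·528.0) / 8710 = 1085000/8710 = 124.6 mg/L.
Half-life 1.11 d → k = ln 2 / 1.11 = 0.6245 d⁻¹.
Applying C = C₀e^(−kt): 124.6 × 0.3625 = 45.15 mg/L.

45.2 mg/L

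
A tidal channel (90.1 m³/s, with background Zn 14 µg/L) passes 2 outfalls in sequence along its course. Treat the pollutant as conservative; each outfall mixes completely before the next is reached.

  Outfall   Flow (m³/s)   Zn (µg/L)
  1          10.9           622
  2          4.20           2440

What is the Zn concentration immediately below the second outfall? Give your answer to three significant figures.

Outfall 1: combined Q = 101.0 m³/s; C = (90.10·14.00 + 10.90·622.0)/101.0 = 79.62 µg/L.
Outfall 2: combined Q = 105.2 m³/s; C = (101.0·79.62 + 4.200·2440)/105.2 = 173.9 µg/L.

174 µg/L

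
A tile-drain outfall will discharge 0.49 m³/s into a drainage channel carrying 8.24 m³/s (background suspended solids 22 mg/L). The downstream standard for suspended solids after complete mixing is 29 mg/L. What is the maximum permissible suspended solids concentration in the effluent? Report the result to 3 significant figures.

At the limit, (Qr·Cr + Qe·Cₑ)/(Qr + Qe) = 29:
Cₑ = (8.730·29 − 8.240·22.00) / 0.4900 = 146.7 mg/L.

147 mg/L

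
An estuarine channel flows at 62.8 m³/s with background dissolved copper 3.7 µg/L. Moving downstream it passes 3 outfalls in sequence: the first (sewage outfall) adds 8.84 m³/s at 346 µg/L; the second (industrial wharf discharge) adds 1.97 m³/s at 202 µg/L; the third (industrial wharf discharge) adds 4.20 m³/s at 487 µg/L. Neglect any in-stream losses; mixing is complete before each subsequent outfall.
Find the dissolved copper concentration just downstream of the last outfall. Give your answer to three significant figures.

73.7 µg/L

Below outfall 1: Q → 71.64 m³/s, C = (62.80·3.700 + 8.840·346.0)/71.64 = 45.94 µg/L.
Below outfall 2: Q → 73.61 m³/s, C = (71.64·45.94 + 1.970·202.0)/73.61 = 50.11 µg/L.
Below outfall 3: Q → 77.81 m³/s, C = (73.61·50.11 + 4.200·487.0)/77.81 = 73.70 µg/L.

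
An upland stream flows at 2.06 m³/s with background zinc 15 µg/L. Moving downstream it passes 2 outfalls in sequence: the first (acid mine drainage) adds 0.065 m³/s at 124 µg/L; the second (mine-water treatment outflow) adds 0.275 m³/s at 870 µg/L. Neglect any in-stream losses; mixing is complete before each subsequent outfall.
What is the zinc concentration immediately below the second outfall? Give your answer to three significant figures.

116 µg/L

Outfall 1: combined Q = 2.125 m³/s; C = (2.060·15.00 + 0.06500·124.0)/2.125 = 18.33 µg/L.
Outfall 2: combined Q = 2.400 m³/s; C = (2.125·18.33 + 0.2750·870.0)/2.400 = 115.9 µg/L.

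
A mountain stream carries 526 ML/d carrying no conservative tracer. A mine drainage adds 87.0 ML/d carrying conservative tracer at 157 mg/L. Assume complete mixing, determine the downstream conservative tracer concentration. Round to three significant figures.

22.3 mg/L

Flow-weighted average: C = (526.0·0 + 87.00·157.0) / 613.0 = 13660/613.0 = 22.28 mg/L.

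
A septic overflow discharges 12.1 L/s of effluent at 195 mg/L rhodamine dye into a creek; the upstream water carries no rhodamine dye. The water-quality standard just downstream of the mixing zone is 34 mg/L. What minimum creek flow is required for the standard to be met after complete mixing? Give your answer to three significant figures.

Set C_mix = 34: (Q·0 + 12.10·195.0) / (Q + 12.10) = 34
→ Q = 12.10·(195.0 − 34)/(34 − 0) = 57.30 L/s.

57.3 L/s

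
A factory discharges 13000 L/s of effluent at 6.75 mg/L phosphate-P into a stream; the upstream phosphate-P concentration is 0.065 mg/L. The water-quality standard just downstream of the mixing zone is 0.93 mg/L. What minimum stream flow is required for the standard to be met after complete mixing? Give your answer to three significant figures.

Set C_mix = 0.93: (Q·0.06500 + 13000·6.750) / (Q + 13000) = 0.93
→ Q = 13000·(6.750 − 0.93)/(0.93 − 0.06500) = 87470 L/s.

87500 L/s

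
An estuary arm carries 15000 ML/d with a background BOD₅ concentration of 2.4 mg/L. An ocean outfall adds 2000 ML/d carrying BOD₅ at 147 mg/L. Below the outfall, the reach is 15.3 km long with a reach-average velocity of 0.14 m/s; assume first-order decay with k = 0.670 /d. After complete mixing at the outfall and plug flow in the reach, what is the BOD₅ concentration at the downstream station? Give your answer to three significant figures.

8.32 mg/L

Mixed concentration C = ΣQC/ΣQ = (15000·2.400 + 2000·147.0) / 17000 = 330000/17000 = 19.41 mg/L.
Travel time t = 15.3·1000 / 0.14 = 109300 s = 30.36 h.
After decay, C = 19.41 × e^(−kt) = 19.41 × 0.4285 = 8.318 mg/L.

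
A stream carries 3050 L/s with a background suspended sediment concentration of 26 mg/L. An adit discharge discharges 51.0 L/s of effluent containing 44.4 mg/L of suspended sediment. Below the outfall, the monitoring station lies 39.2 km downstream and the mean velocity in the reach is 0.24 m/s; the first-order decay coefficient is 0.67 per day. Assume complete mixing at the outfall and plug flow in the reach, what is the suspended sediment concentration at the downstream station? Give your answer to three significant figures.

Mass balance: C = (3050·26.00 + 51.00·44.40) / 3101 = 81560/3101 = 26.30 mg/L.
Travel time t = 39.2·1000 / 0.24 = 163300 s = 45.37 h.
After decay, C = 26.30 × e^(−kt) = 26.30 × 0.2818 = 7.412 mg/L.

7.41 mg/L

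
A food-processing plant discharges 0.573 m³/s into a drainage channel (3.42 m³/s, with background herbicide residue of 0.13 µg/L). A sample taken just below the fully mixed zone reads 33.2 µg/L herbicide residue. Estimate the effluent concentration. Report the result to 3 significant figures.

Mass balance: 3.420·0.1300 + 0.5730·Cₑ = 3.993·33.20
→ Cₑ = (3.993·33.20 − 3.420·0.1300) / 0.5730 = 230.6 µg/L.

231 µg/L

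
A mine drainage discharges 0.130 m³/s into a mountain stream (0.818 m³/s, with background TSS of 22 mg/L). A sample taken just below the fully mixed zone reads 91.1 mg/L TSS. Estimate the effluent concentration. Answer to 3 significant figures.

Mass balance: 0.8180·22.00 + 0.1300·Cₑ = 0.9480·91.10
→ Cₑ = (0.9480·91.10 − 0.8180·22.00) / 0.1300 = 525.9 mg/L.

526 mg/L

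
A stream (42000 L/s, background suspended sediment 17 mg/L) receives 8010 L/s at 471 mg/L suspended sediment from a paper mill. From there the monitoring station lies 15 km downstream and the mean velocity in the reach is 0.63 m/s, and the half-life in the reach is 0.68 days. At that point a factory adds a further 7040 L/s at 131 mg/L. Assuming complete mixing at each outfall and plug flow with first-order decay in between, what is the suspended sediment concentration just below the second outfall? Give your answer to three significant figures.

75.6 mg/L

After mixing, C = (42000·17.00 + 8010·471.0) / 50010 = 4487000/50010 = 89.72 mg/L; combined flow 50010 L/s.
Travel time t = 15·1000 / 0.63 = 23810 s = 6.614 h.
Half-life 0.68 d → k = ln 2 / 0.68 = 1.019 d⁻¹.
First-order decay: C = 89.72·exp(−k·t) = 89.72·0.7551 = 67.75 mg/L.
Second outfall: C = (50010·67.75 + 7040·131.0)/57050 = 75.55 mg/L.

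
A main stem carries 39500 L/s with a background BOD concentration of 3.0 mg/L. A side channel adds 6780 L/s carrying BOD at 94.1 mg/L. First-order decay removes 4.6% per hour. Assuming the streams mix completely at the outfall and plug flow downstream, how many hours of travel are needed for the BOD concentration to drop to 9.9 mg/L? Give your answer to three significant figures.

10.6 h

After mixing, C = (39500·3.000 + 6780·94.10) / 46280 = 756500/46280 = 16.35 mg/L.
4.6%/h lost → k = −ln(1 − 0.046) = 0.04709 h⁻¹.
16.35·exp(−k·t) = 9.9 → t = ln(16.35/9.9)/k = 38330 s = 10.65 h.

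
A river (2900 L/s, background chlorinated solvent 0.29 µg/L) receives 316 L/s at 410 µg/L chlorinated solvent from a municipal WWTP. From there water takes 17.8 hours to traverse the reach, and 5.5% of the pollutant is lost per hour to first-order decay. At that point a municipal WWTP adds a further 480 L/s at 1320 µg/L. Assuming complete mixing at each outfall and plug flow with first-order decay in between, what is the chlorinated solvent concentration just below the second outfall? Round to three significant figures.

184 µg/L

After mixing, C = (2900·0.2900 + 316.0·410.0) / 3216 = 130400/3216 = 40.55 µg/L; combined flow 3216 L/s.
5.5%/h lost → k = −ln(1 − 0.055) = 0.05657 h⁻¹.
First-order decay: C = 40.55·exp(−k·t) = 40.55·0.3653 = 14.81 µg/L.
Second outfall: C = (3216·14.81 + 480.0·1320)/3696 = 184.3 µg/L.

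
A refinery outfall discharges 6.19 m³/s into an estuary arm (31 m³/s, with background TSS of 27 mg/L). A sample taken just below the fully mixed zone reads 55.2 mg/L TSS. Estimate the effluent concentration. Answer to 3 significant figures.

Mass balance: 31.00·27.00 + 6.190·Cₑ = 37.19·55.20
→ Cₑ = (37.19·55.20 − 31.00·27.00) / 6.190 = 196.4 mg/L.

196 mg/L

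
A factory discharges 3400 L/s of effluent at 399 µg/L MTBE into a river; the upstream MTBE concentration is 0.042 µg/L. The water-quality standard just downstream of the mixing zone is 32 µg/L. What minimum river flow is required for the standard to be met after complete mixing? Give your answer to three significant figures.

39000 L/s

Set C_mix = 32: (Q·0.04200 + 3400·399.0) / (Q + 3400) = 32
→ Q = 3400·(399.0 − 32)/(32 − 0.04200) = 39040 L/s.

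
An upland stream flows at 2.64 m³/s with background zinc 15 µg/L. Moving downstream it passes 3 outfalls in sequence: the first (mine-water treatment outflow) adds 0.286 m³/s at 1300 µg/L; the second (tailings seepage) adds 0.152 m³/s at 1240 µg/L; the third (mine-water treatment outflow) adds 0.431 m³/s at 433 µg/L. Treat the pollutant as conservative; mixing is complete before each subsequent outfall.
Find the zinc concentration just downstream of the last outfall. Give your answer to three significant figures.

Below outfall 1: Q → 2.926 m³/s, C = (2.640·15.00 + 0.2860·1300)/2.926 = 140.6 µg/L.
Below outfall 2: Q → 3.078 m³/s, C = (2.926·140.6 + 0.1520·1240)/3.078 = 194.9 µg/L.
Below outfall 3: Q → 3.509 m³/s, C = (3.078·194.9 + 0.4310·433.0)/3.509 = 224.1 µg/L.

224 µg/L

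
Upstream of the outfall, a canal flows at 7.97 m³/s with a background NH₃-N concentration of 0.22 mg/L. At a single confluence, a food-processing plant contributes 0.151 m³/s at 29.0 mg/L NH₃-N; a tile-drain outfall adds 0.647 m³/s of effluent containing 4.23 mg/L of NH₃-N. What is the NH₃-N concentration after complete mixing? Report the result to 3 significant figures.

1.01 mg/L

Flow-weighted average: C = (7.970·0.2200 + 0.1510·29.00 + 0.6470·4.230) / 8.768 = 8.869/8.768 = 1.012 mg/L.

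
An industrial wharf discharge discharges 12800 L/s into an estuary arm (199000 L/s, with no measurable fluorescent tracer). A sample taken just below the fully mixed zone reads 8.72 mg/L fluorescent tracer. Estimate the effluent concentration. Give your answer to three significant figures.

Mass balance: 199000·0 + 12800·Cₑ = 211800·8.720
→ Cₑ = (211800·8.720 − 199000·0) / 12800 = 144.3 mg/L.

144 mg/L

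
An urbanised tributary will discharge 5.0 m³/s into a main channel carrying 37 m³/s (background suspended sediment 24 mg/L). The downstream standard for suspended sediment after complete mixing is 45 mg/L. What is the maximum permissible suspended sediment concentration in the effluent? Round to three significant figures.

200 mg/L

At the limit, (Qr·Cr + Qe·Cₑ)/(Qr + Qe) = 45:
Cₑ = (42.00·45 − 37.00·24.00) / 5.000 = 200.4 mg/L.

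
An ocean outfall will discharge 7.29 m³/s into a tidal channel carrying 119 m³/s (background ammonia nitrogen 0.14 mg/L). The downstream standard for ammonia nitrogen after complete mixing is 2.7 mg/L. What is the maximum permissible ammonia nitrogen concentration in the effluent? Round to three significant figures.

44.5 mg/L

At the limit, (Qr·Cr + Qe·Cₑ)/(Qr + Qe) = 2.7:
Cₑ = (126.3·2.7 − 119.0·0.1400) / 7.290 = 44.49 mg/L.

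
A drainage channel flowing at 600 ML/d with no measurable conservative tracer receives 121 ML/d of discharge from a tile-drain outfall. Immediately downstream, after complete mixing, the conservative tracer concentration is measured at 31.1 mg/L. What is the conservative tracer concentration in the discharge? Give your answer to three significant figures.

Mass balance: 600.0·0 + 121.0·Cₑ = 721.0·31.10
→ Cₑ = (721.0·31.10 − 600.0·0) / 121.0 = 185.3 mg/L.

185 mg/L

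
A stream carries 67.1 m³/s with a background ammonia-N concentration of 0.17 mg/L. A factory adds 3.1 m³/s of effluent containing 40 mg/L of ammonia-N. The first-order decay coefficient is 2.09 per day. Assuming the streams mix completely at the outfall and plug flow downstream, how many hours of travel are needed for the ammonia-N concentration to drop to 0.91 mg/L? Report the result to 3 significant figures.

8.63 h

Mixed concentration C = ΣQC/ΣQ = (67.10·0.1700 + 3.100·40.00) / 70.20 = 135.4/70.20 = 1.929 mg/L.
1.929·exp(−k·t) = 0.91 → t = ln(1.929/0.91)/k = 31060 s = 8.627 h.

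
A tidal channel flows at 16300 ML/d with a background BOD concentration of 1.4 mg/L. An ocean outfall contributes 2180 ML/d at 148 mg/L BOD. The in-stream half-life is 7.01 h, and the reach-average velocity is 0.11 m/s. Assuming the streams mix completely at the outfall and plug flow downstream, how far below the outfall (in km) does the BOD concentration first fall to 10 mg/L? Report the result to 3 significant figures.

2.51 km

After mixing, C = (16300·1.400 + 2180·148.0) / 18480 = 345500/18480 = 18.69 mg/L.
Half-life 7.01 h → k = ln 2 / 7.01 = 0.09888 h⁻¹ = 2.373 d⁻¹.
Set 18.69·exp(−k·t) = 10 → t = ln(18.69/10)/k = 22780 s = 6.327 h.
Distance = v·t = 0.11·22780 = 2505 m = 2.505 km.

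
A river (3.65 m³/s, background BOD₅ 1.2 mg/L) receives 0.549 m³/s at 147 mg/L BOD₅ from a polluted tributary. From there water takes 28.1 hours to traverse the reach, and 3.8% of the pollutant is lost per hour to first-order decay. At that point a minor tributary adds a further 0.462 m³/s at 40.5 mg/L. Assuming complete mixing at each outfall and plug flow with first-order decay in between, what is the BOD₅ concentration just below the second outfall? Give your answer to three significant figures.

10.2 mg/L

After mixing, C = (3.650·1.200 + 0.5490·147.0) / 4.199 = 85.08/4.199 = 20.26 mg/L; combined flow 4.199 m³/s.
3.8%/h lost → k = −ln(1 − 0.038) = 0.03874 h⁻¹.
First-order decay: C = 20.26·exp(−k·t) = 20.26·0.3367 = 6.822 mg/L.
At the second outfall, C = (4.199·6.822 + 0.4620·40.50) / (4.199 + 0.4620) = 10.16 mg/L.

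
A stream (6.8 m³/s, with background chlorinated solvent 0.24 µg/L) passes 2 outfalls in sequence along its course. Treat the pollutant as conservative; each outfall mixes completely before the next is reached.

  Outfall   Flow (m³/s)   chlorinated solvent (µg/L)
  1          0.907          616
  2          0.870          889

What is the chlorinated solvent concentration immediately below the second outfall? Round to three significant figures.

Below outfall 1: Q → 7.707 m³/s, C = (6.800·0.2400 + 0.9070·616.0)/7.707 = 72.71 µg/L.
Below outfall 2: Q → 8.577 m³/s, C = (7.707·72.71 + 0.8700·889.0)/8.577 = 155.5 µg/L.

156 µg/L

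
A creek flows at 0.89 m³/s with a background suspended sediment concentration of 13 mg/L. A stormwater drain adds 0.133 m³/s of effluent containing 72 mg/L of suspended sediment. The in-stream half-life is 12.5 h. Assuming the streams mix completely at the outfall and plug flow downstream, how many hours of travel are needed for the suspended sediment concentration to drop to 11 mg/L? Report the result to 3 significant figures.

Mass balance: C = (0.8900·13.00 + 0.1330·72.00) / 1.023 = 21.15/1.023 = 20.67 mg/L.
Half-life 12.5 h → k = ln 2 / 12.5 = 0.05545 h⁻¹ = 1.331 d⁻¹.
20.67·exp(−k·t) = 11 → t = ln(20.67/11)/k = 40950 s = 11.38 h.

11.4 h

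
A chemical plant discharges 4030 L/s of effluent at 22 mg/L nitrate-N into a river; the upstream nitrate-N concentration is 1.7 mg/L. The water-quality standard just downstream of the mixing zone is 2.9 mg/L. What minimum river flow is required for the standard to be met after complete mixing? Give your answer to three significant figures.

Set C_mix = 2.9: (Q·1.700 + 4030·22.00) / (Q + 4030) = 2.9
→ Q = 4030·(22.00 − 2.9)/(2.9 − 1.700) = 64140 L/s.

64100 L/s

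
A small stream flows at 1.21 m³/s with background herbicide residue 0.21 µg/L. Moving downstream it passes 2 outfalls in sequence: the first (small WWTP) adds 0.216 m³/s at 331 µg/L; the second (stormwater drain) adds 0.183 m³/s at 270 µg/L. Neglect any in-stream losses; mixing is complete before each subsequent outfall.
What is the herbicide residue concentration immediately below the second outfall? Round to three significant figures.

75.3 µg/L

After outfall 1: Q = 1.210 + 0.2160 = 1.426 m³/s; C = (1.210·0.2100 + 0.2160·331.0)/1.426 = 50.32 µg/L.
After outfall 2: Q = 1.426 + 0.1830 = 1.609 m³/s; C = (1.426·50.32 + 0.1830·270.0)/1.609 = 75.30 µg/L.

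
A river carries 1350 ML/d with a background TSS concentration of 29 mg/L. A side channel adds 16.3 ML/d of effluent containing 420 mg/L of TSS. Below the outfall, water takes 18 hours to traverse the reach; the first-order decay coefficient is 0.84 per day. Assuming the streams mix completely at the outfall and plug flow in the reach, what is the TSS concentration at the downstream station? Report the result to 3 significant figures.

17.9 mg/L

After mixing, C = (1350·29.00 + 16.30·420.0) / 1366 = 46000/1366 = 33.66 mg/L.
First-order decay: C = 33.66·exp(−k·t) = 33.66·0.5326 = 17.93 mg/L.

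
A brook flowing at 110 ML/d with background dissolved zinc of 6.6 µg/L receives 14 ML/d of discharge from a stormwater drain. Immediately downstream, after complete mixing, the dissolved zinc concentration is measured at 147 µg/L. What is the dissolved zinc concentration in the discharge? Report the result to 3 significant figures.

1250 µg/L

Mass balance: 110.0·6.600 + 14.00·Cₑ = 124.0·147.0
→ Cₑ = (124.0·147.0 − 110.0·6.600) / 14.00 = 1250 µg/L.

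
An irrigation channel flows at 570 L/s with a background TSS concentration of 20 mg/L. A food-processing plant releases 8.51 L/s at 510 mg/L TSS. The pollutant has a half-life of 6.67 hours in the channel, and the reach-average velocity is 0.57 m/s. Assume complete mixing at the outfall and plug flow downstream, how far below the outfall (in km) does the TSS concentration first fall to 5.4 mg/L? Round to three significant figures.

31.9 km

After mixing, C = (570.0·20.00 + 8.510·510.0) / 578.5 = 15740/578.5 = 27.21 mg/L.
Half-life 6.67 h → k = ln 2 / 6.67 = 0.1039 h⁻¹ = 2.494 d⁻¹.
Set 27.21·exp(−k·t) = 5.4 → t = ln(27.21/5.4)/k = 56020 s = 15.56 h.
Distance = v·t = 0.57·56020 = 31930 m = 31.93 km.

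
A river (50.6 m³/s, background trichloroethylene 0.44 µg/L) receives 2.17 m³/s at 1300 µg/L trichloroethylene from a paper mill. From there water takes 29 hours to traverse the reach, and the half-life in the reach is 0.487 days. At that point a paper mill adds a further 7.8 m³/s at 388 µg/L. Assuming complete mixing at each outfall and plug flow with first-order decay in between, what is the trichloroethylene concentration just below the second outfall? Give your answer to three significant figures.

Conservation of mass: C = (50.60·0.4400 + 2.170·1300) / 52.77 = 2843/52.77 = 53.88 µg/L; combined flow 52.77 m³/s.
Half-life 0.487 d → k = ln 2 / 0.487 = 1.423 d⁻¹.
Applying C = C₀e^(−kt): 53.88 × 0.1791 = 9.650 µg/L.
At the second outfall, C = (52.77·9.650 + 7.800·388.0) / (52.77 + 7.800) = 58.37 µg/L.

58.4 µg/L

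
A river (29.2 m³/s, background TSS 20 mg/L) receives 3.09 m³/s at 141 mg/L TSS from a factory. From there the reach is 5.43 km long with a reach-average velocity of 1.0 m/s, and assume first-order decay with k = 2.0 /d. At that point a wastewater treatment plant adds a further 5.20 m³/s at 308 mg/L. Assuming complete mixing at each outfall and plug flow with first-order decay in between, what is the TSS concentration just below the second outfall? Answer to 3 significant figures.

66.7 mg/L

Mass balance: C = (29.20·20.00 + 3.090·141.0) / 32.29 = 1020/32.29 = 31.58 mg/L; combined flow 32.29 m³/s.
Travel time t = 5.43·1000 / 1.0 = 5430 s = 1.508 h.
First-order decay: C = 31.58·exp(−k·t) = 31.58·0.8819 = 27.85 mg/L.
At the second outfall, C = (32.29·27.85 + 5.200·308.0) / (32.29 + 5.200) = 66.71 mg/L.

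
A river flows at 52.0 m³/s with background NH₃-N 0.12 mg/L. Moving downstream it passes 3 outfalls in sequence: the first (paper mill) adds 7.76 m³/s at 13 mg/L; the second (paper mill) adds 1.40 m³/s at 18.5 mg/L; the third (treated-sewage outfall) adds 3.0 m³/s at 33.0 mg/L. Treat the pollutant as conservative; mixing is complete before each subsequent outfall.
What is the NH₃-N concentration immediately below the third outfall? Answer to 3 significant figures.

After outfall 1: Q = 52.00 + 7.760 = 59.76 m³/s; C = (52.00·0.1200 + 7.760·13.00)/59.76 = 1.793 mg/L.
After outfall 2: Q = 59.76 + 1.400 = 61.16 m³/s; C = (59.76·1.793 + 1.400·18.50)/61.16 = 2.175 mg/L.
After outfall 3: Q = 61.16 + 3.000 = 64.16 m³/s; C = (61.16·2.175 + 3.000·33.00)/64.16 = 3.616 mg/L.

3.62 mg/L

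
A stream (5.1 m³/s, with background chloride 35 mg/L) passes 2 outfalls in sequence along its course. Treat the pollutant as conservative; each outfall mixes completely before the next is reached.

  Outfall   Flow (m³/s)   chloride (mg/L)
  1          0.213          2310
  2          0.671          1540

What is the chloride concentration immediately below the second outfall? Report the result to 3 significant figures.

Below outfall 1: Q → 5.313 m³/s, C = (5.100·35.00 + 0.2130·2310)/5.313 = 126.2 mg/L.
Below outfall 2: Q → 5.984 m³/s, C = (5.313·126.2 + 0.6710·1540)/5.984 = 284.7 mg/L.

285 mg/L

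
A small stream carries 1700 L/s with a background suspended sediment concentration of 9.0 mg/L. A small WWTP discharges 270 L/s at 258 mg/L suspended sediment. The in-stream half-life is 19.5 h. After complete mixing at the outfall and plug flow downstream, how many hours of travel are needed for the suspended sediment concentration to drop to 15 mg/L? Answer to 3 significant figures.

29.7 h

Mass balance: C = (1700·9.000 + 270.0·258.0) / 1970 = 84960/1970 = 43.13 mg/L.
Half-life 19.5 h → k = ln 2 / 19.5 = 0.03555 h⁻¹ = 0.8531 d⁻¹.
43.13·exp(−k·t) = 15 → t = ln(43.13/15)/k = 107000 s = 29.71 h.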